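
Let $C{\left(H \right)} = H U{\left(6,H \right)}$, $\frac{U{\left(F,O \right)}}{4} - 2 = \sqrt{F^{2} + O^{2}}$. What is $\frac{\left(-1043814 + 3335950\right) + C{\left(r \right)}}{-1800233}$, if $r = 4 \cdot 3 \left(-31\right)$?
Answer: $- \frac{2289160}{1800233} + \frac{8928 \sqrt{3845}}{1800233} \approx -0.96407$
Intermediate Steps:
$r = -372$ ($r = 12 \left(-31\right) = -372$)
$U{\left(F,O \right)} = 8 + 4 \sqrt{F^{2} + O^{2}}$
$C{\left(H \right)} = H \left(8 + 4 \sqrt{36 + H^{2}}\right)$ ($C{\left(H \right)} = H \left(8 + 4 \sqrt{6^{2} + H^{2}}\right) = H \left(8 + 4 \sqrt{36 + H^{2}}\right)$)
$\frac{\left(-1043814 + 3335950\right) + C{\left(r \right)}}{-1800233} = \frac{\left(-1043814 + 3335950\right) + 4 \left(-372\right) \left(2 + \sqrt{36 + \left(-372\right)^{2}}\right)}{-1800233} = \left(2292136 + 4 \left(-372\right) \left(2 + \sqrt{36 + 138384}\right)\right) \left(- \frac{1}{1800233}\right) = \left(2292136 + 4 \left(-372\right) \left(2 + \sqrt{138420}\right)\right) \left(- \frac{1}{1800233}\right) = \left(2292136 + 4 \left(-372\right) \left(2 + 6 \sqrt{3845}\right)\right) \left(- \frac{1}{1800233}\right) = \left(2292136 - \left(2976 + 8928 \sqrt{3845}\right)\right) \left(- \frac{1}{1800233}\right) = \left(2289160 - 8928 \sqrt{3845}\right) \left(- \frac{1}{1800233}\right) = - \frac{2289160}{1800233} + \frac{8928 \sqrt{3845}}{1800233}$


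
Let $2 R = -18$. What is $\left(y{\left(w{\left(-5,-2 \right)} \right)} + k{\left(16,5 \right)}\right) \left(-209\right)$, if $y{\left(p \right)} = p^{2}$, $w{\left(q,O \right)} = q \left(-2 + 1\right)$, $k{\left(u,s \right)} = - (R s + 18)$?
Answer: $-10868$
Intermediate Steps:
$R = -9$ ($R = \frac{1}{2} \left(-18\right) = -9$)
$k{\left(u,s \right)} = -18 + 9 s$ ($k{\left(u,s \right)} = - (- 9 s + 18) = - (18 - 9 s) = -18 + 9 s$)
$w{\left(q,O \right)} = - q$ ($w{\left(q,O \right)} = q \left(-1\right) = - q$)
$\left(y{\left(w{\left(-5,-2 \right)} \right)} + k{\left(16,5 \right)}\right) \left(-209\right) = \left(\left(\left(-1\right) \left(-5\right)\right)^{2} + \left(-18 + 9 \cdot 5\right)\right) \left(-209\right) = \left(5^{2} + \left(-18 + 45\right)\right) \left(-209\right) = \left(25 + 27\right) \left(-209\right) = 52 \left(-209\right) = -10868$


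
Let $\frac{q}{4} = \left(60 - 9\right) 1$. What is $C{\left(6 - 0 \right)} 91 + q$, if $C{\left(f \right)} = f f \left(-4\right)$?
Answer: $-12900$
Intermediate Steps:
$C{\left(f \right)} = - 4 f^{2}$ ($C{\left(f \right)} = f^{2} \left(-4\right) = - 4 f^{2}$)
$q = 204$ ($q = 4 \left(60 - 9\right) 1 = 4 \cdot 51 \cdot 1 = 4 \cdot 51 = 204$)
$C{\left(6 - 0 \right)} 91 + q = - 4 \left(6 - 0\right)^{2} \cdot 91 + 204 = - 4 \left(6 + 0\right)^{2} \cdot 91 + 204 = - 4 \cdot 6^{2} \cdot 91 + 204 = \left(-4\right) 36 \cdot 91 + 204 = \left(-144\right) 91 + 204 = -13104 + 204 = -12900$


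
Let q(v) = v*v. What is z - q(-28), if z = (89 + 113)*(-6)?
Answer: -1996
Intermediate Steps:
z = -1212 (z = 202*(-6) = -1212)
q(v) = v**2
z - q(-28) = -1212 - 1*(-28)**2 = -1212 - 1*784 = -1212 - 784 = -1996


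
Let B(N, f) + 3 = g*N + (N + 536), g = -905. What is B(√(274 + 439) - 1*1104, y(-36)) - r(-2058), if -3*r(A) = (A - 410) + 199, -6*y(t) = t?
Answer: 2993378/3 - 904*√713 ≈ 9.7365e+5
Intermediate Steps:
y(t) = -t/6
B(N, f) = 533 - 904*N (B(N, f) = -3 + (-905*N + (N + 536)) = -3 + (-905*N + (536 + N)) = -3 + (536 - 904*N) = 533 - 904*N)
r(A) = 211/3 - A/3 (r(A) = -((A - 410) + 199)/3 = -((-410 + A) + 199)/3 = -(-211 + A)/3 = 211/3 - A/3)
B(√(274 + 439) - 1*1104, y(-36)) - r(-2058) = (533 - 904*(√(274 + 439) - 1*1104)) - (211/3 - ⅓*(-2058)) = (533 - 904*(√713 - 1104)) - (211/3 + 686) = (533 - 904*(-1104 + √713)) - 1*2269/3 = (533 + (998016 - 904*√713)) - 2269/3 = (998549 - 904*√713) - 2269/3 = 2993378/3 - 904*√713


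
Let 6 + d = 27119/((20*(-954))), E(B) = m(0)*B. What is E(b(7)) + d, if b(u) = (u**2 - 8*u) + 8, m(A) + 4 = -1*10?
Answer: -408719/19080 ≈ -21.421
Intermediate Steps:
m(A) = -14 (m(A) = -4 - 1*10 = -4 - 10 = -14)
b(u) = 8 + u**2 - 8*u
E(B) = -14*B
d = -141599/19080 (d = -6 + 27119/((20*(-954))) = -6 + 27119/(-19080) = -6 + 27119*(-1/19080) = -6 - 27119/19080 = -141599/19080 ≈ -7.4213)
E(b(7)) + d = -14*(8 + 7**2 - 8*7) - 141599/19080 = -14*(8 + 49 - 56) - 141599/19080 = -14*1 - 141599/19080 = -14 - 141599/19080 = -408719/19080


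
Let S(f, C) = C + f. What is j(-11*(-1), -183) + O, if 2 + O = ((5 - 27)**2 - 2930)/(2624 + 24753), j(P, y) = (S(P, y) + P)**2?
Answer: 709582017/27377 ≈ 25919.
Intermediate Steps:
j(P, y) = (y + 2*P)**2 (j(P, y) = ((y + P) + P)**2 = ((P + y) + P)**2 = (y + 2*P)**2)
O = -57200/27377 (O = -2 + ((5 - 27)**2 - 2930)/(2624 + 24753) = -2 + ((-22)**2 - 2930)/27377 = -2 + (484 - 2930)*(1/27377) = -2 - 2446*1/27377 = -2 - 2446/27377 = -57200/27377 ≈ -2.0893)
j(-11*(-1), -183) + O = (-183 + 2*(-11*(-1)))**2 - 57200/27377 = (-183 + 2*11)**2 - 57200/27377 = (-183 + 22)**2 - 57200/27377 = (-161)**2 - 57200/27377 = 25921 - 57200/27377 = 709582017/27377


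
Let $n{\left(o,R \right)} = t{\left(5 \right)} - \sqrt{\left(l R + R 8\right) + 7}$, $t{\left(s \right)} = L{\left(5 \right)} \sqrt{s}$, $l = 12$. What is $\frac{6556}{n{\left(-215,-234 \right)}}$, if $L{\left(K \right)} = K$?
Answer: $\frac{6556}{5 \sqrt{5} - i \sqrt{4673}} \approx 15.277 + 93.406 i$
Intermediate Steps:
$t{\left(s \right)} = 5 \sqrt{s}$
$n{\left(o,R \right)} = - \sqrt{7 + 20 R} + 5 \sqrt{5}$ ($n{\left(o,R \right)} = 5 \sqrt{5} - \sqrt{\left(12 R + R 8\right) + 7} = 5 \sqrt{5} - \sqrt{\left(12 R + 8 R\right) + 7} = 5 \sqrt{5} - \sqrt{20 R + 7} = 5 \sqrt{5} - \sqrt{7 + 20 R} = - \sqrt{7 + 20 R} + 5 \sqrt{5}$)
$\frac{6556}{n{\left(-215,-234 \right)}} = \frac{6556}{- \sqrt{7 + 20 \left(-234\right)} + 5 \sqrt{5}} = \frac{6556}{- \sqrt{7 - 4680} + 5 \sqrt{5}} = \frac{6556}{- \sqrt{-4673} + 5 \sqrt{5}} = \frac{6556}{- i \sqrt{4673} + 5 \sqrt{5}} = \frac{6556}{5 \sqrt{5} - i \sqrt{4673}}$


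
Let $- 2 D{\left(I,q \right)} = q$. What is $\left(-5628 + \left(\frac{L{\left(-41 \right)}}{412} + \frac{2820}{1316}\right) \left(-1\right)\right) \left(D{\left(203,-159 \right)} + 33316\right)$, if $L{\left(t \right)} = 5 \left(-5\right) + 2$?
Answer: $- \frac{1084496888261}{5768} \approx -1.8802 \cdot 10^{8}$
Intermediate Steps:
$L{\left(t \right)} = -23$ ($L{\left(t \right)} = -25 + 2 = -23$)
$D{\left(I,q \right)} = - \frac{q}{2}$
$\left(-5628 + \left(\frac{L{\left(-41 \right)}}{412} + \frac{2820}{1316}\right) \left(-1\right)\right) \left(D{\left(203,-159 \right)} + 33316\right) = \left(-5628 + \left(- \frac{23}{412} + \frac{2820}{1316}\right) \left(-1\right)\right) \left(\left(- \frac{1}{2}\right) \left(-159\right) + 33316\right) = \left(-5628 + \left(\left(-23\right) \frac{1}{412} + 2820 \cdot \frac{1}{1316}\right) \left(-1\right)\right) \left(\frac{159}{2} + 33316\right) = \left(-5628 + \left(- \frac{23}{412} + \frac{15}{7}\right) \left(-1\right)\right) \frac{66791}{2} = \left(-5628 + \frac{6019}{2884} \left(-1\right)\right) \frac{66791}{2} = \left(-5628 - \frac{6019}{2884}\right) \frac{66791}{2} = \left(- \frac{16237171}{2884}\right) \frac{66791}{2} = - \frac{1084496888261}{5768}$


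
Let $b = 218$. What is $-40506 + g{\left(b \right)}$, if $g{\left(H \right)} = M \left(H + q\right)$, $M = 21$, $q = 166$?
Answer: $-32442$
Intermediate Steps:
$g{\left(H \right)} = 3486 + 21 H$ ($g{\left(H \right)} = 21 \left(H + 166\right) = 21 \left(166 + H\right) = 3486 + 21 H$)
$-40506 + g{\left(b \right)} = -40506 + \left(3486 + 21 \cdot 218\right) = -40506 + \left(3486 + 4578\right) = -40506 + 8064 = -32442$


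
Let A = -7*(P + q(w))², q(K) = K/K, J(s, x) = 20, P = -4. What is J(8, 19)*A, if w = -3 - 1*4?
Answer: -1260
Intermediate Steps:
w = -7 (w = -3 - 4 = -7)
q(K) = 1
A = -63 (A = -7*(-4 + 1)² = -7*(-3)² = -7*9 = -63)
J(8, 19)*A = 20*(-63) = -1260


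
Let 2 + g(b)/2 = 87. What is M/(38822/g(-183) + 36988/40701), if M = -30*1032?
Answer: -107108751600/793191091 ≈ -135.04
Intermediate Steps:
M = -30960
g(b) = 170 (g(b) = -4 + 2*87 = -4 + 174 = 170)
M/(38822/g(-183) + 36988/40701) = -30960/(38822/170 + 36988/40701) = -30960/(38822*(1/170) + 36988*(1/40701)) = -30960/(19411/85 + 36988/40701) = -30960/793191091/3459585 = -30960*3459585/793191091 = -107108751600/793191091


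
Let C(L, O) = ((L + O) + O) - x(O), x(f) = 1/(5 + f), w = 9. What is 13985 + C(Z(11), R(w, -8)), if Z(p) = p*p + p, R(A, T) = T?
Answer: 42304/3 ≈ 14101.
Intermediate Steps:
Z(p) = p + p² (Z(p) = p² + p = p + p²)
C(L, O) = L - 1/(5 + O) + 2*O (C(L, O) = ((L + O) + O) - 1/(5 + O) = (L + 2*O) - 1/(5 + O) = L - 1/(5 + O) + 2*O)
13985 + C(Z(11), R(w, -8)) = 13985 + (-1 + (5 - 8)*(11*(1 + 11) + 2*(-8)))/(5 - 8) = 13985 + (-1 - 3*(11*12 - 16))/(-3) = 13985 - (-1 - 3*(132 - 16))/3 = 13985 - (-1 - 3*116)/3 = 13985 - (-1 - 348)/3 = 13985 - ⅓*(-349) = 13985 + 349/3 = 42304/3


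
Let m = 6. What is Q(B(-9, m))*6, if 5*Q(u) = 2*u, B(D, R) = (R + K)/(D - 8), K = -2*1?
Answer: -48/85 ≈ -0.56471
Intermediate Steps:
K = -2
B(D, R) = (-2 + R)/(-8 + D) (B(D, R) = (R - 2)/(D - 8) = (-2 + R)/(-8 + D))
Q(u) = 2*u/5 (Q(u) = (2*u)/5 = 2*u/5)
Q(B(-9, m))*6 = (2*((-2 + 6)/(-8 - 9))/5)*6 = (2*(4/(-17))/5)*6 = (2*(-1/17*4)/5)*6 = ((2/5)*(-4/17))*6 = -8/85*6 = -48/85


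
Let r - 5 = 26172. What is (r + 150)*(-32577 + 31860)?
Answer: -18876459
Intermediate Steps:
r = 26177 (r = 5 + 26172 = 26177)
(r + 150)*(-32577 + 31860) = (26177 + 150)*(-32577 + 31860) = 26327*(-717) = -18876459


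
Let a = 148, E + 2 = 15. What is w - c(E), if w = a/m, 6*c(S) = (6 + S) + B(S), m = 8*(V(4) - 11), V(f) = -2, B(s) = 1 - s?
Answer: -101/39 ≈ -2.5897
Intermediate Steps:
E = 13 (E = -2 + 15 = 13)
m = -104 (m = 8*(-2 - 11) = 8*(-13) = -104)
c(S) = 7/6 (c(S) = ((6 + S) + (1 - S))/6 = (1/6)*7 = 7/6)
w = -37/26 (w = 148/(-104) = 148*(-1/104) = -37/26 ≈ -1.4231)
w - c(E) = -37/26 - 1*7/6 = -37/26 - 7/6 = -101/39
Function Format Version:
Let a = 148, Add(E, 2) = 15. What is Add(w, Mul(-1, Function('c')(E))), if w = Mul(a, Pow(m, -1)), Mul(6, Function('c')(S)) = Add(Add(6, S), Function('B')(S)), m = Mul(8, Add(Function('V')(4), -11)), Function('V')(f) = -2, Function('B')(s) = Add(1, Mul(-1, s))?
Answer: Rational(-101, 39) ≈ -2.5897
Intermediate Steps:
E = 13 (E = Add(-2, 15) = 13)
m = -104 (m = Mul(8, Add(-2, -11)) = Mul(8, -13) = -104)
Function('c')(S) = Rational(7, 6) (Function('c')(S) = Mul(Rational(1, 6), Add(Add(6, S), Add(1, Mul(-1, S)))) = Mul(Rational(1, 6), 7) = Rational(7, 6))
w = Rational(-37, 26) (w = Mul(148, Pow(-104, -1)) = Mul(148, Rational(-1, 104)) = Rational(-37, 26) ≈ -1.4231)
Add(w, Mul(-1, Function('c')(E))) = Add(Rational(-37, 26), Mul(-1, Rational(7, 6))) = Add(Rational(-37, 26), Rational(-7, 6)) = Rational(-101, 39)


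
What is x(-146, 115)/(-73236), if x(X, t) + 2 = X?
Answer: 37/18309 ≈ 0.0020209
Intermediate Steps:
x(X, t) = -2 + X
x(-146, 115)/(-73236) = (-2 - 146)/(-73236) = -148*(-1/73236) = 37/18309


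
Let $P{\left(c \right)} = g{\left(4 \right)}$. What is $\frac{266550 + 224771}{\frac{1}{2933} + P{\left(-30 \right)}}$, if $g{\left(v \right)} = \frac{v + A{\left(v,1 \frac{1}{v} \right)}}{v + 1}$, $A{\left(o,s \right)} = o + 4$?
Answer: $\frac{7205222465}{35201} \approx 2.0469 \cdot 10^{5}$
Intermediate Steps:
$A{\left(o,s \right)} = 4 + o$
$g{\left(v \right)} = \frac{4 + 2 v}{1 + v}$ ($g{\left(v \right)} = \frac{v + \left(4 + v\right)}{v + 1} = \frac{4 + 2 v}{1 + v}$)
$P{\left(c \right)} = \frac{12}{5}$ ($P{\left(c \right)} = \frac{2 \left(2 + 4\right)}{1 + 4} = 2 \cdot \frac{1}{5} \cdot 6 = \frac{12}{5}$)
$\frac{266550 + 224771}{\frac{1}{2933} + P{\left(-30 \right)}} = \frac{266550 + 224771}{\frac{1}{2933} + \frac{12}{5}} = \frac{491321}{\frac{1}{2933} + \frac{12}{5}} = \frac{491321}{\frac{35201}{14665}} = 491321 \cdot \frac{14665}{35201} = \frac{7205222465}{35201}$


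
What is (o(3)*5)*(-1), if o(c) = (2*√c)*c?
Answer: -30*√3 ≈ -51.962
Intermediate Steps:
o(c) = 2*c^(3/2)
(o(3)*5)*(-1) = ((2*3^(3/2))*5)*(-1) = ((2*(3*√3))*5)*(-1) = ((6*√3)*5)*(-1) = (30*√3)*(-1) = -30*√3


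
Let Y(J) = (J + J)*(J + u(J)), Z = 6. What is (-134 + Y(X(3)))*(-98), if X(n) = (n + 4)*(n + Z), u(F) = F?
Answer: -1542716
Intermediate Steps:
X(n) = (4 + n)*(6 + n) (X(n) = (n + 4)*(n + 6) = (4 + n)*(6 + n))
Y(J) = 4*J² (Y(J) = (J + J)*(J + J) = (2*J)*(2*J) = 4*J²)
(-134 + Y(X(3)))*(-98) = (-134 + 4*(24 + 3² + 10*3)²)*(-98) = (-134 + 4*(24 + 9 + 30)²)*(-98) = (-134 + 4*63²)*(-98) = (-134 + 4*3969)*(-98) = (-134 + 15876)*(-98) = 15742*(-98) = -1542716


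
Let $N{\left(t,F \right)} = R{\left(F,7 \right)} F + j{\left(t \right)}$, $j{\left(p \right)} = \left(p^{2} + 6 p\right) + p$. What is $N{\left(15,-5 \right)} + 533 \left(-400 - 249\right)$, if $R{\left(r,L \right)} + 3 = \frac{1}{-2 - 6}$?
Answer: $- \frac{2764571}{8} \approx -3.4557 \cdot 10^{5}$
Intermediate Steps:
$R{\left(r,L \right)} = - \frac{25}{8}$ ($R{\left(r,L \right)} = -3 + \frac{1}{-2 - 6} = -3 + \frac{1}{-8} = -3 - \frac{1}{8} = - \frac{25}{8}$)
$j{\left(p \right)} = p^{2} + 7 p$
$N{\left(t,F \right)} = - \frac{25 F}{8} + t \left(7 + t\right)$
$N{\left(15,-5 \right)} + 533 \left(-400 - 249\right) = \left(\left(- \frac{25}{8}\right) \left(-5\right) + 15 \left(7 + 15\right)\right) + 533 \left(-400 - 249\right) = \left(\frac{125}{8} + 15 \cdot 22\right) + 533 \left(-400 - 249\right) = \left(\frac{125}{8} + 330\right) + 533 \left(-649\right) = \frac{2765}{8} - 345917 = - \frac{2764571}{8}$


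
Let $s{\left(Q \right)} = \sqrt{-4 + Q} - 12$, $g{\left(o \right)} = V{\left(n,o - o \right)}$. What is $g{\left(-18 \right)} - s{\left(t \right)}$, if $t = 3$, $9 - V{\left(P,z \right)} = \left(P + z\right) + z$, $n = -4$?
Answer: $25 - i \approx 25.0 - 1.0 i$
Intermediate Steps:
$V{\left(P,z \right)} = 9 - P - 2 z$ ($V{\left(P,z \right)} = 9 - \left(\left(P + z\right) + z\right) = 9 - \left(P + 2 z\right) = 9 - P - 2 z$)
$g{\left(o \right)} = 13$ ($g{\left(o \right)} = 9 - -4 - 2 \left(o - o\right) = 9 + 4 - 0 = 9 + 4 + 0 = 13$)
$s{\left(Q \right)} = -12 + \sqrt{-4 + Q}$ ($s{\left(Q \right)} = \sqrt{-4 + Q} - 12 = -12 + \sqrt{-4 + Q}$)
$g{\left(-18 \right)} - s{\left(t \right)} = 13 - \left(-12 + \sqrt{-4 + 3}\right) = 13 - \left(-12 + \sqrt{-1}\right) = 13 - \left(-12 + i\right) = 13 + \left(12 - i\right) = 25 - i$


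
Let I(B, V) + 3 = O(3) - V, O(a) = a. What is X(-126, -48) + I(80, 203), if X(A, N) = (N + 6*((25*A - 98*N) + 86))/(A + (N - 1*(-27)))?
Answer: -13211/49 ≈ -269.61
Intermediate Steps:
I(B, V) = -V (I(B, V) = -3 + (3 - V) = -V)
X(A, N) = (516 - 587*N + 150*A)/(27 + A + N) (X(A, N) = (N + 6*((-98*N + 25*A) + 86))/(A + (N + 27)) = (N + 6*(86 - 98*N + 25*A))/(A + (27 + N)) = (N + (516 - 588*N + 150*A))/(27 + A + N) = (516 - 587*N + 150*A)/(27 + A + N))
X(-126, -48) + I(80, 203) = (516 - 587*(-48) + 150*(-126))/(27 - 126 - 48) - 1*203 = (516 + 28176 - 18900)/(-147) - 203 = -1/147*9792 - 203 = -3264/49 - 203 = -13211/49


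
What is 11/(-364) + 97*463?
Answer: 16347593/364 ≈ 44911.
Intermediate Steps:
11/(-364) + 97*463 = 11*(-1/364) + 44911 = -11/364 + 44911 = 16347593/364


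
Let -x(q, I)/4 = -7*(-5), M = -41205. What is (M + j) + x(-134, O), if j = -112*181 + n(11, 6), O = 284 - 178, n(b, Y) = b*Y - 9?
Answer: -61560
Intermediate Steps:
n(b, Y) = -9 + Y*b (n(b, Y) = Y*b - 9 = -9 + Y*b)
O = 106
j = -20215 (j = -112*181 + (-9 + 6*11) = -20272 + (-9 + 66) = -20272 + 57 = -20215)
x(q, I) = -140 (x(q, I) = -(-28)*(-5) = -4*35 = -140)
(M + j) + x(-134, O) = (-41205 - 20215) - 140 = -61420 - 140 = -61560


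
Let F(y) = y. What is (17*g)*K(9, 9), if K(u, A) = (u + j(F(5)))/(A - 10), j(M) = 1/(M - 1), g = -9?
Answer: 5661/4 ≈ 1415.3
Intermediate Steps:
j(M) = 1/(-1 + M)
K(u, A) = (¼ + u)/(-10 + A) (K(u, A) = (u + 1/(-1 + 5))/(A - 10) = (u + 1/4)/(-10 + A) = (u + ¼)/(-10 + A) = (¼ + u)/(-10 + A))
(17*g)*K(9, 9) = (17*(-9))*((¼ + 9)/(-10 + 9)) = -153*37/((-1)*4) = -(-153)*37/4 = -153*(-37/4) = 5661/4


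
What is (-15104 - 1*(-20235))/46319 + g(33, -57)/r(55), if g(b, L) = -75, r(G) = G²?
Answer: 68842/800657 ≈ 0.085982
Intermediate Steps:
(-15104 - 1*(-20235))/46319 + g(33, -57)/r(55) = (-15104 - 1*(-20235))/46319 - 75/(55²) = (-15104 + 20235)*(1/46319) - 75/3025 = 5131*(1/46319) - 75*1/3025 = 733/6617 - 3/121 = 68842/800657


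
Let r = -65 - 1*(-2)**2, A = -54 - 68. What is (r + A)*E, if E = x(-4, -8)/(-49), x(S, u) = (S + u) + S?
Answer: -3056/49 ≈ -62.367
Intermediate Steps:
x(S, u) = u + 2*S
A = -122
r = -69 (r = -65 - 1*4 = -65 - 4 = -69)
E = 16/49 (E = (-8 + 2*(-4))/(-49) = (-8 - 8)*(-1/49) = -16*(-1/49) = 16/49 ≈ 0.32653)
(r + A)*E = (-69 - 122)*(16/49) = -191*16/49 = -3056/49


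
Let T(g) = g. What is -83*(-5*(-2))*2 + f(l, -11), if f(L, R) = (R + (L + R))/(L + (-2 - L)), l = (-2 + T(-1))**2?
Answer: -3307/2 ≈ -1653.5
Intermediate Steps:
l = 9 (l = (-2 - 1)**2 = (-3)**2 = 9)
f(L, R) = -R - L/2 (f(L, R) = (L + 2*R)/(-2) = (L + 2*R)*(-1/2) = -R - L/2)
-83*(-5*(-2))*2 + f(l, -11) = -83*(-5*(-2))*2 + (-1*(-11) - 1/2*9) = -830*2 + (11 - 9/2) = -83*20 + 13/2 = -1660 + 13/2 = -3307/2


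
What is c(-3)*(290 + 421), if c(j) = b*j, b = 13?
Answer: -27729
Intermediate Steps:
c(j) = 13*j
c(-3)*(290 + 421) = (13*(-3))*(290 + 421) = -39*711 = -27729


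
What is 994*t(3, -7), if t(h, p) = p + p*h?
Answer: -27832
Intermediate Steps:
t(h, p) = p + h*p
994*t(3, -7) = 994*(-7*(1 + 3)) = 994*(-7*4) = 994*(-28) = -27832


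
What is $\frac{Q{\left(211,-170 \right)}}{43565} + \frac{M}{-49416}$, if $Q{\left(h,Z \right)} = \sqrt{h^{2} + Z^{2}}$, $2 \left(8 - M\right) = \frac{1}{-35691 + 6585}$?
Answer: $- \frac{465697}{2876604192} + \frac{\sqrt{73421}}{43565} \approx 0.0060579$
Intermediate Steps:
$M = \frac{465697}{58212}$ ($M = 8 - \frac{1}{2 \left(-35691 + 6585\right)} = 8 - \frac{1}{2 \left(-29106\right)} = 8 - - \frac{1}{58212} = 8 + \frac{1}{58212} = \frac{465697}{58212} \approx 8.0$)
$Q{\left(h,Z \right)} = \sqrt{Z^{2} + h^{2}}$
$\frac{Q{\left(211,-170 \right)}}{43565} + \frac{M}{-49416} = \frac{\sqrt{\left(-170\right)^{2} + 211^{2}}}{43565} + \frac{465697}{58212 \left(-49416\right)} = \sqrt{28900 + 44521} \cdot \frac{1}{43565} + \frac{465697}{58212} \left(- \frac{1}{49416}\right) = \sqrt{73421} \cdot \frac{1}{43565} - \frac{465697}{2876604192} = \frac{\sqrt{73421}}{43565} - \frac{465697}{2876604192} = - \frac{465697}{2876604192} + \frac{\sqrt{73421}}{43565}$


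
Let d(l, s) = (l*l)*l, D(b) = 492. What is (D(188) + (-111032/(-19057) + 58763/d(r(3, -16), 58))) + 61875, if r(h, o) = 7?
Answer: 408823006684/6536551 ≈ 62544.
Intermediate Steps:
d(l, s) = l³ (d(l, s) = l²*l = l³)
(D(188) + (-111032/(-19057) + 58763/d(r(3, -16), 58))) + 61875 = (492 + (-111032/(-19057) + 58763/(7³))) + 61875 = (492 + (-111032*(-1/19057) + 58763/343)) + 61875 = (492 + (111032/19057 + 58763*(1/343))) + 61875 = (492 + (111032/19057 + 58763/343)) + 61875 = (492 + 1157930467/6536551) + 61875 = 4373913559/6536551 + 61875 = 408823006684/6536551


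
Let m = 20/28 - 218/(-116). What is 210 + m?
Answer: 86313/406 ≈ 212.59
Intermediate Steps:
m = 1053/406 (m = 20*(1/28) - 218*(-1/116) = 5/7 + 109/58 = 1053/406 ≈ 2.5936)
210 + m = 210 + 1053/406 = 86313/406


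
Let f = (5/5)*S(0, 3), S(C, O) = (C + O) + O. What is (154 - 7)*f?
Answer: 882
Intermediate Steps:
S(C, O) = C + 2*O
f = 6 (f = (5/5)*(0 + 2*3) = (5*(⅕))*(0 + 6) = 1*6 = 6)
(154 - 7)*f = (154 - 7)*6 = 147*6 = 882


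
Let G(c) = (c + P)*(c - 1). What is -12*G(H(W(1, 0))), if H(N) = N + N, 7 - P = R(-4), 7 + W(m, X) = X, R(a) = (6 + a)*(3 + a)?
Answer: -900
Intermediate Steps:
R(a) = (3 + a)*(6 + a)
W(m, X) = -7 + X
P = 9 (P = 7 - (18 + (-4)² + 9*(-4)) = 7 - (18 + 16 - 36) = 7 - 1*(-2) = 7 + 2 = 9)
H(N) = 2*N
G(c) = (-1 + c)*(9 + c) (G(c) = (c + 9)*(c - 1) = (9 + c)*(-1 + c) = (-1 + c)*(9 + c))
-12*G(H(W(1, 0))) = -12*(-9 + (2*(-7 + 0))² + 8*(2*(-7 + 0))) = -12*(-9 + (2*(-7))² + 8*(2*(-7))) = -12*(-9 + (-14)² + 8*(-14)) = -12*(-9 + 196 - 112) = -12*75 = -900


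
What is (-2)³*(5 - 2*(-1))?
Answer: -56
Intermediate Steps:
(-2)³*(5 - 2*(-1)) = -8*(5 + 2) = -8*7 = -56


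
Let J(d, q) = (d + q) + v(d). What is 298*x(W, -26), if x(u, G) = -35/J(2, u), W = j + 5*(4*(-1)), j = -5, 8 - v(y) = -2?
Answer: 10430/13 ≈ 802.31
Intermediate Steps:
v(y) = 10 (v(y) = 8 - 1*(-2) = 8 + 2 = 10)
J(d, q) = 10 + d + q (J(d, q) = (d + q) + 10 = 10 + d + q)
W = -25 (W = -5 + 5*(4*(-1)) = -5 + 5*(-4) = -5 - 20 = -25)
x(u, G) = -35/(12 + u) (x(u, G) = -35/(10 + 2 + u) = -35/(12 + u))
298*x(W, -26) = 298*(-35/(12 - 25)) = 298*(-35/(-13)) = 298*(-35*(-1/13)) = 298*(35/13) = 10430/13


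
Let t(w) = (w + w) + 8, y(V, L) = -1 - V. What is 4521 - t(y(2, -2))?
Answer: 4519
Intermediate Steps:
t(w) = 8 + 2*w (t(w) = 2*w + 8 = 8 + 2*w)
4521 - t(y(2, -2)) = 4521 - (8 + 2*(-1 - 1*2)) = 4521 - (8 + 2*(-1 - 2)) = 4521 - (8 + 2*(-3)) = 4521 - (8 - 6) = 4521 - 1*2 = 4521 - 2 = 4519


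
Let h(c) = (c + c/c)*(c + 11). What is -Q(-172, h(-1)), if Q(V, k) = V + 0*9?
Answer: 172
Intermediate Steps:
h(c) = (1 + c)*(11 + c) (h(c) = (c + 1)*(11 + c) = (1 + c)*(11 + c))
Q(V, k) = V (Q(V, k) = V + 0 = V)
-Q(-172, h(-1)) = -1*(-172) = 172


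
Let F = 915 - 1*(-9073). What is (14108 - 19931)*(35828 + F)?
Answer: -266786568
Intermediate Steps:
F = 9988 (F = 915 + 9073 = 9988)
(14108 - 19931)*(35828 + F) = (14108 - 19931)*(35828 + 9988) = -5823*45816 = -266786568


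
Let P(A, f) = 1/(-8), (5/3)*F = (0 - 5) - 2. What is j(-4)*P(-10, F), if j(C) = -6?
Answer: 3/4 ≈ 0.75000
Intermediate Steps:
F = -21/5 (F = 3*((0 - 5) - 2)/5 = 3*(-5 - 2)/5 = (3/5)*(-7) = -21/5 ≈ -4.2000)
P(A, f) = -1/8
j(-4)*P(-10, F) = -6*(-1/8) = 3/4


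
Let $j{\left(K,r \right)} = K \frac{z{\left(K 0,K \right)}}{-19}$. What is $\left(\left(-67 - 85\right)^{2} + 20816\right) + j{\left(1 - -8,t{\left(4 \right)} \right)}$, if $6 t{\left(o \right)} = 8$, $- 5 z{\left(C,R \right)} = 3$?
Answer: $\frac{4172427}{95} \approx 43920.0$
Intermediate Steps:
$z{\left(C,R \right)} = - \frac{3}{5}$ ($z{\left(C,R \right)} = \left(- \frac{1}{5}\right) 3 = - \frac{3}{5}$)
$t{\left(o \right)} = \frac{4}{3}$ ($t{\left(o \right)} = \frac{1}{6} \cdot 8 = \frac{4}{3}$)
$j{\left(K,r \right)} = \frac{3 K}{95}$ ($j{\left(K,r \right)} = K \left(- \frac{3}{5 \left(-19\right)}\right) = K \left(\left(- \frac{3}{5}\right) \left(- \frac{1}{19}\right)\right) = K \frac{3}{95} = \frac{3 K}{95}$)
$\left(\left(-67 - 85\right)^{2} + 20816\right) + j{\left(1 - -8,t{\left(4 \right)} \right)} = \left(\left(-67 - 85\right)^{2} + 20816\right) + \frac{3 \left(1 - -8\right)}{95} = \left(\left(-152\right)^{2} + 20816\right) + \frac{3 \left(1 + 8\right)}{95} = \left(23104 + 20816\right) + \frac{3}{95} \cdot 9 = 43920 + \frac{27}{95} = \frac{4172427}{95}$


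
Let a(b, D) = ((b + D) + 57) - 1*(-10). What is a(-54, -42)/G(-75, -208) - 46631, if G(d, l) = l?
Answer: -9699219/208 ≈ -46631.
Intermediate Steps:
a(b, D) = 67 + D + b (a(b, D) = ((D + b) + 57) + 10 = (57 + D + b) + 10 = 67 + D + b)
a(-54, -42)/G(-75, -208) - 46631 = (67 - 42 - 54)/(-208) - 46631 = -29*(-1/208) - 46631 = 29/208 - 46631 = -9699219/208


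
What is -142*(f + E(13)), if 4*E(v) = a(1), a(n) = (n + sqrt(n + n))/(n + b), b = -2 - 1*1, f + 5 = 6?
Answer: -497/4 + 71*sqrt(2)/4 ≈ -99.148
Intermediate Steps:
f = 1 (f = -5 + 6 = 1)
b = -3 (b = -2 - 1 = -3)
a(n) = (n + sqrt(2)*sqrt(n))/(-3 + n) (a(n) = (n + sqrt(n + n))/(n - 3) = (n + sqrt(2*n))/(-3 + n) = (n + sqrt(2)*sqrt(n))/(-3 + n))
E(v) = -1/8 - sqrt(2)/8 (E(v) = ((1 + sqrt(2)*sqrt(1))/(-3 + 1))/4 = ((1 + sqrt(2)*1)/(-2))/4 = (-(1 + sqrt(2))/2)/4 = (-1/2 - sqrt(2)/2)/4 = -1/8 - sqrt(2)/8)
-142*(f + E(13)) = -142*(1 + (-1/8 - sqrt(2)/8)) = -142*(7/8 - sqrt(2)/8) = -497/4 + 71*sqrt(2)/4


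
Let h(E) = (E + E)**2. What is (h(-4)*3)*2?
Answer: 384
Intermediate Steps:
h(E) = 4*E**2 (h(E) = (2*E)**2 = 4*E**2)
(h(-4)*3)*2 = ((4*(-4)**2)*3)*2 = ((4*16)*3)*2 = (64*3)*2 = 192*2 = 384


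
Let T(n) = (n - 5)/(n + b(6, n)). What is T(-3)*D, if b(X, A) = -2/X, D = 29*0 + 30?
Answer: 72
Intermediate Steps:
D = 30 (D = 0 + 30 = 30)
T(n) = (-5 + n)/(-1/3 + n) (T(n) = (n - 5)/(n - 2/6) = (-5 + n)/(n - 2*1/6) = (-5 + n)/(n - 1/3) = (-5 + n)/(-1/3 + n))
T(-3)*D = (3*(-5 - 3)/(-1 + 3*(-3)))*30 = (3*(-8)/(-1 - 9))*30 = (3*(-8)/(-10))*30 = (3*(-1/10)*(-8))*30 = (12/5)*30 = 72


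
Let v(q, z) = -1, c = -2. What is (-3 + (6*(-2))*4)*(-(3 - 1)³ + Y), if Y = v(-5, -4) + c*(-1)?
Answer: 357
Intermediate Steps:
Y = 1 (Y = -1 - 2*(-1) = -1 + 2 = 1)
(-3 + (6*(-2))*4)*(-(3 - 1)³ + Y) = (-3 + (6*(-2))*4)*(-(3 - 1)³ + 1) = (-3 - 12*4)*(-1*2³ + 1) = (-3 - 48)*(-1*8 + 1) = -51*(-8 + 1) = -51*(-7) = 357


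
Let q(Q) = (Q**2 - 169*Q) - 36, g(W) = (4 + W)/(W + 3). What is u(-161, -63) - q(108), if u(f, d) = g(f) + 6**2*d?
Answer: 688405/158 ≈ 4357.0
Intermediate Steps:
g(W) = (4 + W)/(3 + W)
u(f, d) = 36*d + (4 + f)/(3 + f) (u(f, d) = (4 + f)/(3 + f) + 6**2*d = (4 + f)/(3 + f) + 36*d = 36*d + (4 + f)/(3 + f))
q(Q) = -36 + Q**2 - 169*Q
u(-161, -63) - q(108) = (4 - 161 + 36*(-63)*(3 - 161))/(3 - 161) - (-36 + 108**2 - 169*108) = (4 - 161 + 36*(-63)*(-158))/(-158) - (-36 + 11664 - 18252) = -(4 - 161 + 358344)/158 - 1*(-6624) = -1/158*358187 + 6624 = -358187/158 + 6624 = 688405/158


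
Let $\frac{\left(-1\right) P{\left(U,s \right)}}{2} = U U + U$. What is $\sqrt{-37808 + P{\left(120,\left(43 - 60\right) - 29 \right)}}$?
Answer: $4 i \sqrt{4178} \approx 258.55 i$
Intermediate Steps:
$P{\left(U,s \right)} = - 2 U - 2 U^{2}$ ($P{\left(U,s \right)} = - 2 \left(U U + U\right) = - 2 \left(U^{2} + U\right) = - 2 \left(U + U^{2}\right) = - 2 U - 2 U^{2}$)
$\sqrt{-37808 + P{\left(120,\left(43 - 60\right) - 29 \right)}} = \sqrt{-37808 - 240 \left(1 + 120\right)} = \sqrt{-37808 - 240 \cdot 121} = \sqrt{-37808 - 29040} = \sqrt{-66848} = 4 i \sqrt{4178}$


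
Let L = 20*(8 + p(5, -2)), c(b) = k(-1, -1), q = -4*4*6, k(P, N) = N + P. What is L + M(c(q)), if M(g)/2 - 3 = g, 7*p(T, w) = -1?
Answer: 1114/7 ≈ 159.14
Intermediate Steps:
p(T, w) = -1/7 (p(T, w) = (1/7)*(-1) = -1/7)
q = -96 (q = -16*6 = -96)
c(b) = -2 (c(b) = -1 - 1 = -2)
M(g) = 6 + 2*g
L = 1100/7 (L = 20*(8 - 1/7) = 20*(55/7) = 1100/7 ≈ 157.14)
L + M(c(q)) = 1100/7 + (6 + 2*(-2)) = 1100/7 + (6 - 4) = 1100/7 + 2 = 1114/7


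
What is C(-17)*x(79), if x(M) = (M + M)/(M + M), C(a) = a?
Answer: -17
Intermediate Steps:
x(M) = 1 (x(M) = (2*M)/((2*M)) = (2*M)*(1/(2*M)) = 1)
C(-17)*x(79) = -17*1 = -17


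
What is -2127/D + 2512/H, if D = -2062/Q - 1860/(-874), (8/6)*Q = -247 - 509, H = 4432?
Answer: -145761924013/395667908 ≈ -368.39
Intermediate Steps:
Q = -567 (Q = 3*(-247 - 509)/4 = (¾)*(-756) = -567)
D = 1428404/247779 (D = -2062/(-567) - 1860/(-874) = -2062*(-1/567) - 1860*(-1/874) = 2062/567 + 930/437 = 1428404/247779 ≈ 5.7648)
-2127/D + 2512/H = -2127/1428404/247779 + 2512/4432 = -2127*247779/1428404 + 2512*(1/4432) = -527025933/1428404 + 157/277 = -145761924013/395667908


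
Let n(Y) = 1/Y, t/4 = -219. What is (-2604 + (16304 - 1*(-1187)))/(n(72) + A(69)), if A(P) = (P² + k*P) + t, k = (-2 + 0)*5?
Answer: 1071864/230041 ≈ 4.6594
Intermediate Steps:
t = -876 (t = 4*(-219) = -876)
k = -10 (k = -2*5 = -10)
A(P) = -876 + P² - 10*P (A(P) = (P² - 10*P) - 876 = -876 + P² - 10*P)
(-2604 + (16304 - 1*(-1187)))/(n(72) + A(69)) = (-2604 + (16304 - 1*(-1187)))/(1/72 + (-876 + 69² - 10*69)) = (-2604 + (16304 + 1187))/(1/72 + (-876 + 4761 - 690)) = (-2604 + 17491)/(1/72 + 3195) = 14887/(230041/72) = 14887*(72/230041) = 1071864/230041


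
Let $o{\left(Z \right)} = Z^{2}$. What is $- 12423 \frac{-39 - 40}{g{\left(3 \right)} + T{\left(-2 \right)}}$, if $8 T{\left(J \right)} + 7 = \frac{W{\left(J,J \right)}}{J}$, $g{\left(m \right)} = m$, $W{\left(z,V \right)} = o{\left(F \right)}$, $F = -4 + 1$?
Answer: $\frac{15702672}{25} \approx 6.2811 \cdot 10^{5}$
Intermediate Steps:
$F = -3$
$W{\left(z,V \right)} = 9$ ($W{\left(z,V \right)} = \left(-3\right)^{2} = 9$)
$T{\left(J \right)} = - \frac{7}{8} + \frac{9}{8 J}$ ($T{\left(J \right)} = - \frac{7}{8} + \frac{9 \frac{1}{J}}{8} = - \frac{7}{8} + \frac{9}{8 J}$)
$- 12423 \frac{-39 - 40}{g{\left(3 \right)} + T{\left(-2 \right)}} = - 12423 \frac{-39 - 40}{3 + \frac{9 - -14}{8 \left(-2\right)}} = - 12423 \left(- \frac{79}{3 + \frac{1}{8} \left(- \frac{1}{2}\right) \left(9 + 14\right)}\right) = - 12423 \left(- \frac{79}{3 + \frac{1}{8} \left(- \frac{1}{2}\right) 23}\right) = - 12423 \left(- \frac{79}{3 - \frac{23}{16}}\right) = - 12423 \left(- \frac{79}{\frac{25}{16}}\right) = - 12423 \left(\left(-79\right) \frac{16}{25}\right) = \left(-12423\right) \left(- \frac{1264}{25}\right) = \frac{15702672}{25}$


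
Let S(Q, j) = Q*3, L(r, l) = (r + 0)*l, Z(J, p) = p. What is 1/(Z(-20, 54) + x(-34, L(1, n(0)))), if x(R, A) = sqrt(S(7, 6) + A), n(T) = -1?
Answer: 27/1448 - sqrt(5)/1448 ≈ 0.017102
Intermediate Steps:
L(r, l) = l*r (L(r, l) = r*l = l*r)
S(Q, j) = 3*Q
x(R, A) = sqrt(21 + A) (x(R, A) = sqrt(3*7 + A) = sqrt(21 + A))
1/(Z(-20, 54) + x(-34, L(1, n(0)))) = 1/(54 + sqrt(21 - 1*1)) = 1/(54 + sqrt(21 - 1)) = 1/(54 + sqrt(20)) = 1/(54 + 2*sqrt(5))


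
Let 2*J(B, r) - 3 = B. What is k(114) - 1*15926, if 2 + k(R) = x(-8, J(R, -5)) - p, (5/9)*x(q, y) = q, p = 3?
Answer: -79727/5 ≈ -15945.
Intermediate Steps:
J(B, r) = 3/2 + B/2
x(q, y) = 9*q/5
k(R) = -97/5 (k(R) = -2 + ((9/5)*(-8) - 1*3) = -2 + (-72/5 - 3) = -2 - 87/5 = -97/5)
k(114) - 1*15926 = -97/5 - 1*15926 = -97/5 - 15926 = -79727/5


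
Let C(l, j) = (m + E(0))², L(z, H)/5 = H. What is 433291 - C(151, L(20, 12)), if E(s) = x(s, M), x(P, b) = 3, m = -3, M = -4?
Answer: 433291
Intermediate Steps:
L(z, H) = 5*H
E(s) = 3
C(l, j) = 0 (C(l, j) = (-3 + 3)² = 0² = 0)
433291 - C(151, L(20, 12)) = 433291 - 1*0 = 433291 + 0 = 433291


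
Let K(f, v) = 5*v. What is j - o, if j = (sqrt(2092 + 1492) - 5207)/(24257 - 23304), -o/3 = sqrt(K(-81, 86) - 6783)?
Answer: -5207/953 + 16*sqrt(14)/953 + 3*I*sqrt(6353) ≈ -5.401 + 239.12*I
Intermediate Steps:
o = -3*I*sqrt(6353) (o = -3*sqrt(5*86 - 6783) = -3*sqrt(430 - 6783) = -3*I*sqrt(6353) ≈ -239.12*I)
j = -5207/953 + 16*sqrt(14)/953 (j = (sqrt(3584) - 5207)/953 = (16*sqrt(14) - 5207)*(1/953) = (-5207 + 16*sqrt(14))*(1/953) = -5207/953 + 16*sqrt(14)/953 ≈ -5.4010)
j - o = (-5207/953 + 16*sqrt(14)/953) - (-3)*I*sqrt(6353) = (-5207/953 + 16*sqrt(14)/953) + 3*I*sqrt(6353) = -5207/953 + 16*sqrt(14)/953 + 3*I*sqrt(6353)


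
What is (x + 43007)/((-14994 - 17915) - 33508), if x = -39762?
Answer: -3245/66417 ≈ -0.048858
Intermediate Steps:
(x + 43007)/((-14994 - 17915) - 33508) = (-39762 + 43007)/((-14994 - 17915) - 33508) = 3245/(-32909 - 33508) = 3245/(-66417) = 3245*(-1/66417) = -3245/66417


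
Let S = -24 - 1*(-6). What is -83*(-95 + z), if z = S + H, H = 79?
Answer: 2822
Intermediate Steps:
S = -18 (S = -24 + 6 = -18)
z = 61 (z = -18 + 79 = 61)
-83*(-95 + z) = -83*(-95 + 61) = -83*(-34) = 2822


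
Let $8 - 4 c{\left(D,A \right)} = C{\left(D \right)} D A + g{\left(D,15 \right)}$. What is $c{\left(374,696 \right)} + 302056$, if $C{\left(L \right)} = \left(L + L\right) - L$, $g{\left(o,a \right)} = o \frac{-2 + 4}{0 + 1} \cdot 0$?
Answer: $-24036366$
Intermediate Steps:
$g{\left(o,a \right)} = 0$ ($g{\left(o,a \right)} = o \frac{2}{1} \cdot 0 = o 2 \cdot 1 \cdot 0 = o 2 \cdot 0 = 2 o 0 = 0$)
$C{\left(L \right)} = L$ ($C{\left(L \right)} = 2 L - L = L$)
$c{\left(D,A \right)} = 2 - \frac{A D^{2}}{4}$ ($c{\left(D,A \right)} = 2 - \frac{D D A + 0}{4} = 2 - \frac{D^{2} A + 0}{4} = 2 - \frac{A D^{2} + 0}{4} = 2 - \frac{A D^{2}}{4}$)
$c{\left(374,696 \right)} + 302056 = \left(2 - 174 \cdot 374^{2}\right) + 302056 = \left(2 - 174 \cdot 139876\right) + 302056 = \left(2 - 24338424\right) + 302056 = -24338422 + 302056 = -24036366$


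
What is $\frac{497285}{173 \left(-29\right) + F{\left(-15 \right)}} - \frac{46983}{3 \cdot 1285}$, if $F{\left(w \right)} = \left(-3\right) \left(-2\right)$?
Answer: $- \frac{717488496}{6439135} \approx -111.43$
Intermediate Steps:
$F{\left(w \right)} = 6$
$\frac{497285}{173 \left(-29\right) + F{\left(-15 \right)}} - \frac{46983}{3 \cdot 1285} = \frac{497285}{173 \left(-29\right) + 6} - \frac{46983}{3 \cdot 1285} = \frac{497285}{-5017 + 6} - \frac{46983}{3855} = \frac{497285}{-5011} - \frac{15661}{1285} = 497285 \left(- \frac{1}{5011}\right) - \frac{15661}{1285} = - \frac{497285}{5011} - \frac{15661}{1285} = - \frac{717488496}{6439135}$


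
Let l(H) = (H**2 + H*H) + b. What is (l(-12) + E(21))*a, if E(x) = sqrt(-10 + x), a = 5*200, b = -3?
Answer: 285000 + 1000*sqrt(11) ≈ 2.8832e+5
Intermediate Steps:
a = 1000
l(H) = -3 + 2*H**2 (l(H) = (H**2 + H*H) - 3 = (H**2 + H**2) - 3 = 2*H**2 - 3 = -3 + 2*H**2)
(l(-12) + E(21))*a = ((-3 + 2*(-12)**2) + sqrt(-10 + 21))*1000 = ((-3 + 2*144) + sqrt(11))*1000 = ((-3 + 288) + sqrt(11))*1000 = (285 + sqrt(11))*1000 = 285000 + 1000*sqrt(11)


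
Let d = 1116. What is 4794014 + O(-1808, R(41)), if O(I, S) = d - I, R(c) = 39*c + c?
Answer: 4796938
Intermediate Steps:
R(c) = 40*c
O(I, S) = 1116 - I
4794014 + O(-1808, R(41)) = 4794014 + (1116 - 1*(-1808)) = 4794014 + (1116 + 1808) = 4794014 + 2924 = 4796938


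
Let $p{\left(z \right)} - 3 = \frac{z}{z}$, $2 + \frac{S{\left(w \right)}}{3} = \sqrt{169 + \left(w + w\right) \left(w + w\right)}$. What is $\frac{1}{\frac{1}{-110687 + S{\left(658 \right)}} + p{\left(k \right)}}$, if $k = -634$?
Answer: $\frac{48949297403}{195796746841} + \frac{15 \sqrt{69281}}{195796746841} \approx 0.25$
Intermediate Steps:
$S{\left(w \right)} = -6 + 3 \sqrt{169 + 4 w^{2}}$ ($S{\left(w \right)} = -6 + 3 \sqrt{169 + \left(w + w\right) \left(w + w\right)} = -6 + 3 \sqrt{169 + 2 w 2 w} = -6 + 3 \sqrt{169 + 4 w^{2}}$)
$p{\left(z \right)} = 4$ ($p{\left(z \right)} = 3 + \frac{z}{z} = 3 + 1 = 4$)
$\frac{1}{\frac{1}{-110687 + S{\left(658 \right)}} + p{\left(k \right)}} = \frac{1}{\frac{1}{-110687 - \left(6 - 3 \sqrt{169 + 4 \cdot 658^{2}}\right)} + 4} = \frac{1}{\frac{1}{-110687 - \left(6 - 3 \sqrt{169 + 4 \cdot 432964}\right)} + 4} = \frac{1}{\frac{1}{-110687 - \left(6 - 3 \sqrt{169 + 1731856}\right)} + 4} = \frac{1}{\frac{1}{-110687 - \left(6 - 3 \sqrt{1732025}\right)} + 4} = \frac{1}{\frac{1}{-110687 - \left(6 - 3 \cdot 5 \sqrt{69281}\right)} + 4} = \frac{1}{\frac{1}{-110687 - \left(6 - 15 \sqrt{69281}\right)} + 4} = \frac{1}{\frac{1}{-110693 + 15 \sqrt{69281}} + 4} = \frac{1}{4 + \frac{1}{-110693 + 15 \sqrt{69281}}}$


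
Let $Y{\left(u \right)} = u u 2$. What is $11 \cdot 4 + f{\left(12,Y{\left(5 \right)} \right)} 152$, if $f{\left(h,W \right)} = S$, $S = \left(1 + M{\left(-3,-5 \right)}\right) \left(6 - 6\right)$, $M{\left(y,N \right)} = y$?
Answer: $44$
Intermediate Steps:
$S = 0$ ($S = \left(1 - 3\right) \left(6 - 6\right) = \left(-2\right) 0 = 0$)
$Y{\left(u \right)} = 2 u^{2}$ ($Y{\left(u \right)} = u^{2} \cdot 2 = 2 u^{2}$)
$f{\left(h,W \right)} = 0$
$11 \cdot 4 + f{\left(12,Y{\left(5 \right)} \right)} 152 = 11 \cdot 4 + 0 \cdot 152 = 44 + 0 = 44$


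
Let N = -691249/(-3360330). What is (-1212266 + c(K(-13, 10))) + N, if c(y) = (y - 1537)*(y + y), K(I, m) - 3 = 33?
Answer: -4436770700291/3360330 ≈ -1.3203e+6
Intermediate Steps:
K(I, m) = 36 (K(I, m) = 3 + 33 = 36)
N = 691249/3360330 (N = -691249*(-1/3360330) = 691249/3360330 ≈ 0.20571)
c(y) = 2*y*(-1537 + y) (c(y) = (-1537 + y)*(2*y) = 2*y*(-1537 + y))
(-1212266 + c(K(-13, 10))) + N = (-1212266 + 2*36*(-1537 + 36)) + 691249/3360330 = (-1212266 + 2*36*(-1501)) + 691249/3360330 = (-1212266 - 108072) + 691249/3360330 = -1320338 + 691249/3360330 = -4436770700291/3360330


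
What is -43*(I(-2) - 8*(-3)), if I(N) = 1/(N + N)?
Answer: -4085/4 ≈ -1021.3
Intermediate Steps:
I(N) = 1/(2*N)
-43*(I(-2) - 8*(-3)) = -43*((1/2)/(-2) - 8*(-3)) = -43*((1/2)*(-1/2) + 24) = -43*(-1/4 + 24) = -43*95/4 = -4085/4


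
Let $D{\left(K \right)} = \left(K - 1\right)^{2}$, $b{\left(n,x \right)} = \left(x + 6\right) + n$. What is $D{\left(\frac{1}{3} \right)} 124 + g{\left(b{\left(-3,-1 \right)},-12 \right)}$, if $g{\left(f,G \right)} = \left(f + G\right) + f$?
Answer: $\frac{424}{9} \approx 47.111$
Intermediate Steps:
$b{\left(n,x \right)} = 6 + n + x$ ($b{\left(n,x \right)} = \left(6 + x\right) + n = 6 + n + x$)
$D{\left(K \right)} = \left(-1 + K\right)^{2}$
$g{\left(f,G \right)} = G + 2 f$ ($g{\left(f,G \right)} = \left(G + f\right) + f = G + 2 f$)
$D{\left(\frac{1}{3} \right)} 124 + g{\left(b{\left(-3,-1 \right)},-12 \right)} = \left(-1 + \frac{1}{3}\right)^{2} \cdot 124 - \left(12 - 2 \left(6 - 3 - 1\right)\right) = \left(-1 + \frac{1}{3}\right)^{2} \cdot 124 + \left(-12 + 2 \cdot 2\right) = \left(- \frac{2}{3}\right)^{2} \cdot 124 + \left(-12 + 4\right) = \frac{4}{9} \cdot 124 - 8 = \frac{496}{9} - 8 = \frac{424}{9}$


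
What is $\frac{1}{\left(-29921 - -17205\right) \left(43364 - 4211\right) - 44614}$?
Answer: $- \frac{1}{497914162} \approx -2.0084 \cdot 10^{-9}$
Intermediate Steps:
$\frac{1}{\left(-29921 - -17205\right) \left(43364 - 4211\right) - 44614} = \frac{1}{\left(-29921 + 17205\right) 39153 - 44614} = \frac{1}{\left(-12716\right) 39153 - 44614} = \frac{1}{-497869548 - 44614} = \frac{1}{-497914162} = - \frac{1}{497914162}$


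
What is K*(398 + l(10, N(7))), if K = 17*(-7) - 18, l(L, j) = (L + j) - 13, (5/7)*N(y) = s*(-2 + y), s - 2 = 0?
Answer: -56033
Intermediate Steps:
s = 2 (s = 2 + 0 = 2)
N(y) = -28/5 + 14*y/5 (N(y) = 7*(2*(-2 + y))/5 = 7*(-4 + 2*y)/5 = -28/5 + 14*y/5)
l(L, j) = -13 + L + j
K = -137 (K = -119 - 18 = -137)
K*(398 + l(10, N(7))) = -137*(398 + (-13 + 10 + (-28/5 + (14/5)*7))) = -137*(398 + (-13 + 10 + (-28/5 + 98/5))) = -137*(398 + (-13 + 10 + 14)) = -137*(398 + 11) = -137*409 = -56033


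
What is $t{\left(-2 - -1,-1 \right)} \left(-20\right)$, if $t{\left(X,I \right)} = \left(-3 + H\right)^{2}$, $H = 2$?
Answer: $-20$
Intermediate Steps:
$t{\left(X,I \right)} = 1$ ($t{\left(X,I \right)} = \left(-3 + 2\right)^{2} = \left(-1\right)^{2} = 1$)
$t{\left(-2 - -1,-1 \right)} \left(-20\right) = 1 \left(-20\right) = -20$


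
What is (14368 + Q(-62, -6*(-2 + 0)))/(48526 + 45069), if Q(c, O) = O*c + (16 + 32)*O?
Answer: 2840/18719 ≈ 0.15172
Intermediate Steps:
Q(c, O) = 48*O + O*c (Q(c, O) = O*c + 48*O = 48*O + O*c)
(14368 + Q(-62, -6*(-2 + 0)))/(48526 + 45069) = (14368 + (-6*(-2 + 0))*(48 - 62))/(48526 + 45069) = (14368 - 6*(-2)*(-14))/93595 = (14368 + 12*(-14))*(1/93595) = (14368 - 168)*(1/93595) = 14200*(1/93595) = 2840/18719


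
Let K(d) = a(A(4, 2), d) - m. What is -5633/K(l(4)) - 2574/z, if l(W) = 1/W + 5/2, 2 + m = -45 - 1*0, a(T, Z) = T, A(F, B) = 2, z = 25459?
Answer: -20505239/178213 ≈ -115.06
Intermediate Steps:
m = -47 (m = -2 + (-45 - 1*0) = -2 + (-45 + 0) = -2 - 45 = -47)
l(W) = 5/2 + 1/W (l(W) = 1/W + 5*(½) = 1/W + 5/2 = 5/2 + 1/W)
K(d) = 49 (K(d) = 2 - 1*(-47) = 2 + 47 = 49)
-5633/K(l(4)) - 2574/z = -5633/49 - 2574/25459 = -20505239/178213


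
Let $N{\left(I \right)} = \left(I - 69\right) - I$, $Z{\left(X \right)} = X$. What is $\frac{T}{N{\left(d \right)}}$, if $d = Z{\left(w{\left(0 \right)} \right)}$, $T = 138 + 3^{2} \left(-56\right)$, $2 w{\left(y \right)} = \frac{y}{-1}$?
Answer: $\frac{122}{23} \approx 5.3043$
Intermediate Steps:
$w{\left(y \right)} = - \frac{y}{2}$ ($w{\left(y \right)} = \frac{y \frac{1}{-1}}{2} = \frac{y \left(-1\right)}{2} = \frac{\left(-1\right) y}{2} = - \frac{y}{2}$)
$T = -366$ ($T = 138 + 9 \left(-56\right) = 138 - 504 = -366$)
$d = 0$ ($d = \left(- \frac{1}{2}\right) 0 = 0$)
$N{\left(I \right)} = -69$ ($N{\left(I \right)} = \left(I - 69\right) - I = \left(-69 + I\right) - I = -69$)
$\frac{T}{N{\left(d \right)}} = - \frac{366}{-69} = \left(-366\right) \left(- \frac{1}{69}\right) = \frac{122}{23}$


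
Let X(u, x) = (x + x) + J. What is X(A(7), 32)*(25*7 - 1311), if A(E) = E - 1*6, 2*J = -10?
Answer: -67024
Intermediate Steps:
J = -5 (J = (½)*(-10) = -5)
A(E) = -6 + E (A(E) = E - 6 = -6 + E)
X(u, x) = -5 + 2*x (X(u, x) = (x + x) - 5 = 2*x - 5 = -5 + 2*x)
X(A(7), 32)*(25*7 - 1311) = (-5 + 2*32)*(25*7 - 1311) = (-5 + 64)*(175 - 1311) = 59*(-1136) = -67024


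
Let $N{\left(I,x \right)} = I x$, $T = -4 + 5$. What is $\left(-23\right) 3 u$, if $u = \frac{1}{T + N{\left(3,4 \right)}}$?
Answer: $- \frac{69}{13} \approx -5.3077$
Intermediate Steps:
$T = 1$
$u = \frac{1}{13}$ ($u = \frac{1}{1 + 3 \cdot 4} = \frac{1}{1 + 12} = \frac{1}{13} \approx 0.076923$)
$\left(-23\right) 3 u = \left(-23\right) 3 \cdot \frac{1}{13} = \left(-69\right) \frac{1}{13} = - \frac{69}{13}$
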